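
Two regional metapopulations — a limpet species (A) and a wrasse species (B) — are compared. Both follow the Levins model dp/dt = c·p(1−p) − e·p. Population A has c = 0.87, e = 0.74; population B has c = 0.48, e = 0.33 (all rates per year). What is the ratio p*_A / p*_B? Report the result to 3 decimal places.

A: p*_A = 1 − 0.74/0.87 = 0.1494.
B: p*_B = 1 − 0.33/0.48 = 0.3125.
p*_A / p*_B = 0.1494/0.3125 = 0.4782.

0.478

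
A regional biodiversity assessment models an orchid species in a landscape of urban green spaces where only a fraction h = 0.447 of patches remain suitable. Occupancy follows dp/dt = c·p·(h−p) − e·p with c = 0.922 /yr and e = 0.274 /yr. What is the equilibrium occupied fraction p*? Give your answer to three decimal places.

Setting dp/dt = 0 and dividing by p* gives c·(h−p*) = e.
So p* = h − e/c = 0.447 − 0.274/0.922 = 0.447 − 0.2972 = 0.1498.

0.150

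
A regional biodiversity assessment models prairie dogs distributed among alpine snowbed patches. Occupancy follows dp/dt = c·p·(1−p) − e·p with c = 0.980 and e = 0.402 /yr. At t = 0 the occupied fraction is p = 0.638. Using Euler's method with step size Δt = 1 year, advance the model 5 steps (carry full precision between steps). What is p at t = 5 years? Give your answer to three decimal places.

Update rule: p ← p + [c·p·(1−p) − e·p]·Δt with Δt = 1.
t = 1: p = 0.63800 + (-0.03014) = 0.60786
t = 2: p = 0.60786 + (-0.01076) = 0.59710
t = 3: p = 0.59710 + (-0.00427) = 0.59283
t = 4: p = 0.59283 + (-0.00176) = 0.59107
t = 5: p = 0.59107 + (-0.00074) = 0.59033

0.590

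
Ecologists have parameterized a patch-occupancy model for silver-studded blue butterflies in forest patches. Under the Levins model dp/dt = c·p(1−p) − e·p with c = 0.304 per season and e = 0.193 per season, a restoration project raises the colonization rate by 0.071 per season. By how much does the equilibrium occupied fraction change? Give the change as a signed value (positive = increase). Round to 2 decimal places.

0.12

Before: p* = 1 − 0.193/0.304 = 0.3651.
After the change, c = 0.375, e = 0.193, so p* = 1 − 0.193/0.375 = 0.4853.
Δp* = 0.4853 − 0.3651 = +0.1202.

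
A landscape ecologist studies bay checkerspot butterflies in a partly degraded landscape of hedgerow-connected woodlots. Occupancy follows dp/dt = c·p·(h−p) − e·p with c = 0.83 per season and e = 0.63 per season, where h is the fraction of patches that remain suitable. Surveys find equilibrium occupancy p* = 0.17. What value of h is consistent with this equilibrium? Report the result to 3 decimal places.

At equilibrium c(h−p*) = e, so h = p* + e/c.
h = 0.17 + 0.63/0.83 = 0.17 + 0.7590 = 0.9290.

0.929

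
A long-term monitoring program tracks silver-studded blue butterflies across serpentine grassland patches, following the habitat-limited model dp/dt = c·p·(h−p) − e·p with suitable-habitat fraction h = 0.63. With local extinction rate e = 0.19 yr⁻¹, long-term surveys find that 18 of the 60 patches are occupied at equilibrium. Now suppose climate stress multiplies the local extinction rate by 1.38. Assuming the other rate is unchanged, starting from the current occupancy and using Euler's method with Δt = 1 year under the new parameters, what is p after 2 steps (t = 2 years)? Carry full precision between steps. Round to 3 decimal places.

Observed p* = 18/60 = 0.30000.
Balance c(h−p*) = e gives c = e/(0.63 − 0.30000) = 0.19/0.33000 = 0.57576.
Starting from p₀ = 0.30000; update p ← p + (dp/dt)·Δt with the new parameters.
t = 1: p = 0.30000 + (-0.02166) = 0.27834
t = 2: p = 0.27834 + (-0.01662) = 0.26172

0.262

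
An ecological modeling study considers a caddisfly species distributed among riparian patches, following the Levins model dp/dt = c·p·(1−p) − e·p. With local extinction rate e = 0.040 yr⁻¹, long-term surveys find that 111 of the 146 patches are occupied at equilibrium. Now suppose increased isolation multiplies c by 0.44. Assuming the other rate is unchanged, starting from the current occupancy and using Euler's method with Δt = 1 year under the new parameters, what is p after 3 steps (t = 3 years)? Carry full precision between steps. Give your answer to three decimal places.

Observed p* = 111/146 = 0.76027.
Balance c(1−p*) = e gives c = e/(1 − 0.76027) = 0.040/0.23973 = 0.16686.
Starting from p₀ = 0.76027; update p ← p + (dp/dt)·Δt with the new parameters.
  1  |  dp/dt·Δt = -0.017030  |  p_1 = 0.743244
  2  |  dp/dt·Δt = -0.015719  |  p_2 = 0.727524
  3  |  dp/dt·Δt = -0.014547  |  p_3 = 0.712977

0.713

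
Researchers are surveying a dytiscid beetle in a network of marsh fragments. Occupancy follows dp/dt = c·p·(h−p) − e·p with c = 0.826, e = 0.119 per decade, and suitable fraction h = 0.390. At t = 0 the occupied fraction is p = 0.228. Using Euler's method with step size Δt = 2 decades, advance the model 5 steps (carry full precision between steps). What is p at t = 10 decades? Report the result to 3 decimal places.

0.244

Update rule: p ← p + [c·p·(h−p) − e·p]·Δt with Δt = 2.
p: 0.22800 → 0.23475  (Δp = +0.00675)
p: 0.23475 → 0.23909  (Δp = +0.00433)
p: 0.23909 → 0.24179  (Δp = +0.00270)
p: 0.24179 → 0.24345  (Δp = +0.00165)
p: 0.24345 → 0.24445  (Δp = +0.00100)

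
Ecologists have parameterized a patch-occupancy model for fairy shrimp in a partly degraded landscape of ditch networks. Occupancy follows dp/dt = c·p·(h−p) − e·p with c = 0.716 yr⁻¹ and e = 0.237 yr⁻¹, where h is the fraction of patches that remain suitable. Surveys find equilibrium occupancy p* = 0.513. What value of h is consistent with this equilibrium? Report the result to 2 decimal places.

At equilibrium c(h−p*) = e, so h = p* + e/c.
h = 0.513 + 0.237/0.716 = 0.513 + 0.3310 = 0.8440.

0.84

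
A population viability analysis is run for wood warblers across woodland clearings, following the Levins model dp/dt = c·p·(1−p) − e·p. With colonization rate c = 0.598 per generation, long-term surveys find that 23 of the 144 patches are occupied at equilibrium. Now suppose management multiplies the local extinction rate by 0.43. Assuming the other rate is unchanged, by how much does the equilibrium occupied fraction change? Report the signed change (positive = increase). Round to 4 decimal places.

0.4790

Observed p* = 23/144 = 0.15972.
Balance c(1−p*) = e gives e = 0.598×(1 − 0.15972) = 0.50249.
New p* = 1 − e/c = 1 − 0.21607/0.59800 = 0.63868.
Δp* = 0.63868 − 0.15972 = +0.47896.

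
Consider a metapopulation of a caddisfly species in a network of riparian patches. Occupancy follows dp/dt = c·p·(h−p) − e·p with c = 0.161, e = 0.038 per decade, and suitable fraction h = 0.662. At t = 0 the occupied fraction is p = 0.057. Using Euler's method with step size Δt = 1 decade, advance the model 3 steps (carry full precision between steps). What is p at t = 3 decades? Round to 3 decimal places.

0.068

Update rule: p ← p + [c·p·(h−p) − e·p]·Δt with Δt = 1.
step 1: Δp = +0.00339, p = 0.06039
step 2: Δp = +0.00355, p = 0.06394
step 3: Δp = +0.00373, p = 0.06767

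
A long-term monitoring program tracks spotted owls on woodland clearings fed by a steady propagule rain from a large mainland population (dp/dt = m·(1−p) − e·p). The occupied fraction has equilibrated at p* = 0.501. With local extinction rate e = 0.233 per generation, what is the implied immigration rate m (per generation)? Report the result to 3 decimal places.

0.234

At equilibrium m(1−p*) = e·p*, so m = e·p*/(1−p*).
m = 0.233 × 0.501 / 0.4990 = 0.1167/0.4990 = 0.2339.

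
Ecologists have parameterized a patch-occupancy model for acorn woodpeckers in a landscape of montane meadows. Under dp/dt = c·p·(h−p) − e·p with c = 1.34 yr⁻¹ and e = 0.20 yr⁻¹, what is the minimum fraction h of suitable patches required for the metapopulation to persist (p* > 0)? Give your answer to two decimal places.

p* = h − e/c is positive only when h > e/c.
h_min = e/c = 0.20/1.34 = 0.1493.

0.15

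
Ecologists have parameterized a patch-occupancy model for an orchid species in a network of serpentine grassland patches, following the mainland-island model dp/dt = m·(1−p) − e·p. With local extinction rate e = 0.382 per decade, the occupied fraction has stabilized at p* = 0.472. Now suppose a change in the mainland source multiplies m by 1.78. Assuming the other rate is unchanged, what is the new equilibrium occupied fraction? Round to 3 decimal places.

0.614

Balance m(1−p*) = e·p* gives m = e·p*/(1−p*) = 0.382×0.47200/0.52800 = 0.34148.
New p* = m/(m+e) = 0.60783/(0.60783+0.38200) = 0.61408.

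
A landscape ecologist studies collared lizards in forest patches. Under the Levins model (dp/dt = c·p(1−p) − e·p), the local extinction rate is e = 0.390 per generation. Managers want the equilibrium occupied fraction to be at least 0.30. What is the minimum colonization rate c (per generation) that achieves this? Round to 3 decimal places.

p* = 1 − e/c ≥ 0.30 requires e/c ≤ 0.7000, i.e. c ≥ e/0.7000.
c_min = 0.390/0.7000 = 0.5571.

0.557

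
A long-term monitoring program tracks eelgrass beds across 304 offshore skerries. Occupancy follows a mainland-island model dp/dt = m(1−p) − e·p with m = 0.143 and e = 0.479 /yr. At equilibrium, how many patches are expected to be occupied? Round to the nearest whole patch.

70

p* = m/(m+e) = 0.143/0.6220 = 0.2299.
Expected occupied patches = N × p* = 304 × 0.2299 = 69.89 ≈ 70.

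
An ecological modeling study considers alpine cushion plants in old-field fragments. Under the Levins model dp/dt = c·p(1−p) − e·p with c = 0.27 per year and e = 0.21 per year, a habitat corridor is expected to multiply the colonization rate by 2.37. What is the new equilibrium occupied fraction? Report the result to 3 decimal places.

0.672

Before: p* = 1 − 0.21/0.27 = 0.2222.
After the change, c = 0.6399, e = 0.21, so p* = 1 − 0.21/0.6399 = 0.6718.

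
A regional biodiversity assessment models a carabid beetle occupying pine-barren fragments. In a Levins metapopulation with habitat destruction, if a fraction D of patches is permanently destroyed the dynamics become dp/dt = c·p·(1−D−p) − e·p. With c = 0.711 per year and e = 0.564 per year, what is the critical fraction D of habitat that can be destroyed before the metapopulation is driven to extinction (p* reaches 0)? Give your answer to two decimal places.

0.21

The nontrivial equilibrium is p* = (1−D) − e/c; extinction occurs when this hits zero.
So D_crit = 1 − e/c = 1 − 0.564/0.711 = 1 − 0.7932 = 0.2068.
Note this equals the original equilibrium occupancy — the Levins extinction-debt result.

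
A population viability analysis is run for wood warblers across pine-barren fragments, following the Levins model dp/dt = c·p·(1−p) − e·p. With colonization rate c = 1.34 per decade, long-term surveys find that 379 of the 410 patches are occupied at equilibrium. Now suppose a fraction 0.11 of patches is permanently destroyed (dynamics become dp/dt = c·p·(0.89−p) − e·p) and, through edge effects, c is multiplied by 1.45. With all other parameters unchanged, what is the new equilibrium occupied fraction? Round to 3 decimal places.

0.838

Observed p* = 379/410 = 0.92439.
Balance c(1−p*) = e gives e = 1.34×(1 − 0.92439) = 0.10132.
New p* = 0.89 − e/c = 0.89 − 0.10132/1.94300 = 0.83785.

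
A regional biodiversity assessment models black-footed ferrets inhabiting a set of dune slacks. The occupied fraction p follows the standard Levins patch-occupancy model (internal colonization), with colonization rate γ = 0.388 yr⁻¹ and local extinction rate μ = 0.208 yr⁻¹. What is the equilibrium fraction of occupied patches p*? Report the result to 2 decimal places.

Setting dp/dt = 0 and dividing through by p* gives γ·(1−p*) = μ.
So p* = 1 − μ/γ = 1 − 0.208/0.388 = 1 − 0.5361 = 0.4639.

0.46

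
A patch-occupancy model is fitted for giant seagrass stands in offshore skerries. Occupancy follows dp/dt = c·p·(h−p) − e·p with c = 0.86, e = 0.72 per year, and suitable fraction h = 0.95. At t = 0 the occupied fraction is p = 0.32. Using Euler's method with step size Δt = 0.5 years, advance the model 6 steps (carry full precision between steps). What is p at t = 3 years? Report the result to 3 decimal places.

Update rule: p ← p + [c·p·(h−p) − e·p]·Δt with Δt = 0.5.
p: 0.32000 → 0.29149  (Δp = -0.02851)
p: 0.29149 → 0.26909  (Δp = -0.02240)
p: 0.26909 → 0.25100  (Δp = -0.01809)
p: 0.25100 → 0.23609  (Δp = -0.01492)
p: 0.23609 → 0.22357  (Δp = -0.01252)
p: 0.22357 → 0.21292  (Δp = -0.01065)

0.213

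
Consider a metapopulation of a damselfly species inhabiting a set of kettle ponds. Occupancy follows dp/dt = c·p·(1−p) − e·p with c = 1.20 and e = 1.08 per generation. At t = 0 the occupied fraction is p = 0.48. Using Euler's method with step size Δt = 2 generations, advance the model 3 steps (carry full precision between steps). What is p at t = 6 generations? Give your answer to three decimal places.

0.054

Update rule: p ← p + [c·p·(1−p) − e·p]·Δt with Δt = 2.
step 1: Δp = -0.43776, p = 0.04224
step 2: Δp = +0.00586, p = 0.04810
step 3: Δp = +0.00599, p = 0.05409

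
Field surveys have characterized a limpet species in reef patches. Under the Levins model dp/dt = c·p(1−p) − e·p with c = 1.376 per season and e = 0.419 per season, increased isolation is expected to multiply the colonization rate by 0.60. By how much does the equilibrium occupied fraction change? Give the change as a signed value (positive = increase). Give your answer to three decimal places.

-0.203

Before: p* = 1 − 0.419/1.376 = 0.6955.
After the change, c = 0.8256, e = 0.419, so p* = 1 − 0.419/0.8256 = 0.4925.
Δp* = 0.4925 − 0.6955 = -0.2030.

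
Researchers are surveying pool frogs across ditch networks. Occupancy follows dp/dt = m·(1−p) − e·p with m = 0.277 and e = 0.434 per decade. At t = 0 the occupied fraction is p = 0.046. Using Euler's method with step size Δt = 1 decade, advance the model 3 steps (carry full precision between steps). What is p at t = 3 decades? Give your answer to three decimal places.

0.381

Update rule: p ← p + [m·(1−p) − e·p]·Δt with Δt = 1.
  1  |  dp/dt·Δt = +0.244294  |  p_1 = 0.290294
  2  |  dp/dt·Δt = +0.070601  |  p_2 = 0.360895
  3  |  dp/dt·Δt = +0.020404  |  p_3 = 0.381299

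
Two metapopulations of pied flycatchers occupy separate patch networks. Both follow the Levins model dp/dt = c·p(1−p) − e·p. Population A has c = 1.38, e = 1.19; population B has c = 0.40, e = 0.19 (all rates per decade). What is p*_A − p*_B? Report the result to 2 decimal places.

A: p*_A = 1 − 1.19/1.38 = 0.1377.
B: p*_B = 1 − 0.19/0.40 = 0.5250.
p*_A − p*_B = 0.1377 − 0.5250 = -0.3873.

-0.39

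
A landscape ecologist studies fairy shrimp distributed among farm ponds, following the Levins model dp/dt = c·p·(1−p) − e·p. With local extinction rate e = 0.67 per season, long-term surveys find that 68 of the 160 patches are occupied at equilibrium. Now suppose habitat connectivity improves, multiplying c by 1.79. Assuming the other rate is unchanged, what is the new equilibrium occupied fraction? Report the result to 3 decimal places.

0.679

Observed p* = 68/160 = 0.42500.
Balance c(1−p*) = e gives c = e/(1 − 0.42500) = 0.67/0.57500 = 1.16522.
New p* = 1 − e/c = 1 − 0.67000/2.08574 = 0.67877.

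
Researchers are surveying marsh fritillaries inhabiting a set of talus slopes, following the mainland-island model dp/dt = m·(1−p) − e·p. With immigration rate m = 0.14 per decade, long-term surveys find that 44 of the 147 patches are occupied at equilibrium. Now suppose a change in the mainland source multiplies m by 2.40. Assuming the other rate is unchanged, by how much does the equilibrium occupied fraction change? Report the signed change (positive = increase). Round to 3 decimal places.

0.207

Observed p* = 44/147 = 0.29932.
Balance m(1−p*) = e·p* gives e = m(1−p*)/p* = 0.14×0.70068/0.29932 = 0.32773.
New p* = m/(m+e) = 0.33600/(0.33600+0.32773) = 0.50623.
Δp* = 0.50623 − 0.29932 = +0.20691.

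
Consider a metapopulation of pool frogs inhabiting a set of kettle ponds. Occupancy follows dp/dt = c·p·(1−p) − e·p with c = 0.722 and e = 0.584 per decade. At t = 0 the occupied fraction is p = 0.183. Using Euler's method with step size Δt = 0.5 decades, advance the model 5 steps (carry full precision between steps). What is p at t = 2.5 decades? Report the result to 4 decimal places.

0.1854

Update rule: p ← p + [c·p·(1−p) − e·p]·Δt with Δt = 0.5.
  1  |  dp/dt·Δt = +0.000537  |  p_1 = 0.183537
  2  |  dp/dt·Δt = +0.000503  |  p_2 = 0.184041
  3  |  dp/dt·Δt = +0.000471  |  p_3 = 0.184512
  4  |  dp/dt·Δt = +0.000441  |  p_4 = 0.184953
  5  |  dp/dt·Δt = +0.000413  |  p_5 = 0.185366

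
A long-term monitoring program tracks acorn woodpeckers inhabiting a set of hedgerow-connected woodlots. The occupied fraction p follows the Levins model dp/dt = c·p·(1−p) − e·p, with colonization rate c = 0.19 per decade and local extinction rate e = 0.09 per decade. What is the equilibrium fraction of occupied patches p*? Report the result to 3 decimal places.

0.526

At equilibrium, colonization balances extinction: c·p*·(1−p*) = e·p*.
So p* = 1 − e/c = 1 − 0.09/0.19 = 1 − 0.4737 = 0.5263.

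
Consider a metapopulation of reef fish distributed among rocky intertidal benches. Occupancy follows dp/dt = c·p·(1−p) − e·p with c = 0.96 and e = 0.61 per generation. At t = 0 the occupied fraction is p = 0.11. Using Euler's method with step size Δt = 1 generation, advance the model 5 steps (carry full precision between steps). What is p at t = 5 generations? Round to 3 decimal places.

Update rule: p ← p + [c·p·(1−p) − e·p]·Δt with Δt = 1.
t = 1: p = 0.11000 + (+0.02688) = 0.13688
t = 2: p = 0.13688 + (+0.02992) = 0.16681
t = 3: p = 0.16681 + (+0.03167) = 0.19848
t = 4: p = 0.19848 + (+0.03165) = 0.23013
t = 5: p = 0.23013 + (+0.02970) = 0.25983

0.260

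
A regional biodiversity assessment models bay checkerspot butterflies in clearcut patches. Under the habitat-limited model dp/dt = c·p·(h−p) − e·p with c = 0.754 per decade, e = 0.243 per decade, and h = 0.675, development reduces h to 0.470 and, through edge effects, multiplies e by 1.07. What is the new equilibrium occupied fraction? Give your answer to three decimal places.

0.125

Before: p* = h − e/c = 0.675 − 0.243/0.754 = 0.675 − 0.3223 = 0.3527.
After: c = 0.754, e = 0.26001, h = 0.470; p* = 0.470 − 0.26001/0.754 = 0.1252.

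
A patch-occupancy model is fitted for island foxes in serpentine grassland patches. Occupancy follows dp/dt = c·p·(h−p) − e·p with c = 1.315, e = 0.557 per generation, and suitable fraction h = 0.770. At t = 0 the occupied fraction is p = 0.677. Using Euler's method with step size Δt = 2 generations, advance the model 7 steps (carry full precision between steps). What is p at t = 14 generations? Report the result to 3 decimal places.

Update rule: p ← p + [c·p·(h−p) − e·p]·Δt with Δt = 2.
step 1: Δp = -0.58859, p = 0.08841
step 2: Δp = +0.05999, p = 0.14840
step 3: Δp = +0.07729, p = 0.22569
step 4: Δp = +0.07166, p = 0.29736
step 5: Δp = +0.03838, p = 0.33573
step 6: Δp = +0.00944, p = 0.34517
step 7: Δp = +0.00114, p = 0.34631

0.346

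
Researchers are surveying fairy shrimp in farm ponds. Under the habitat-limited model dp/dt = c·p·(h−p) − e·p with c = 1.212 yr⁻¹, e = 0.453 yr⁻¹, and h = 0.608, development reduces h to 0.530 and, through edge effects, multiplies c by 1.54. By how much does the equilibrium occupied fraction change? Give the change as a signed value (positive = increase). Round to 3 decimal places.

Before: p* = h − e/c = 0.608 − 0.453/1.212 = 0.608 − 0.3738 = 0.2342.
After: c = 1.86648, e = 0.453, h = 0.530; p* = 0.530 − 0.453/1.86648 = 0.2873.
Δp* = 0.2873 − 0.2342 = +0.0531.

0.053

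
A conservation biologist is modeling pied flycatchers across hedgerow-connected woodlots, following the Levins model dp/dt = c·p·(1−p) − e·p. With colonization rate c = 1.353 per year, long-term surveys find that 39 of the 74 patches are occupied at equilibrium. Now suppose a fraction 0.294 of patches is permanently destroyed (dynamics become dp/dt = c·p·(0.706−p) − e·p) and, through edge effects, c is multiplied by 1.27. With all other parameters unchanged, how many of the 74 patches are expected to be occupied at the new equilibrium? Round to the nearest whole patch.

25

Observed p* = 39/74 = 0.52703.
Balance c(1−p*) = e gives e = 1.353×(1 − 0.52703) = 0.63993.
New p* = 0.706 − e/c = 0.706 − 0.63993/1.71831 = 0.33358.
Expected occupied = 74 × 0.33358 = 24.68 ≈ 25.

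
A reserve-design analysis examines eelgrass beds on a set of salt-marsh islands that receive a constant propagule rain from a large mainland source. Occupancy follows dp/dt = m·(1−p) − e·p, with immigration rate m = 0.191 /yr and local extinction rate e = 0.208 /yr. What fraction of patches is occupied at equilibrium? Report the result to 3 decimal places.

Setting dp/dt = 0: m − m·p* = e·p*, so m = (m+e)·p*.
p* = m/(m+e) = 0.191/(0.191+0.208) = 0.191/0.3990 = 0.4787.

0.479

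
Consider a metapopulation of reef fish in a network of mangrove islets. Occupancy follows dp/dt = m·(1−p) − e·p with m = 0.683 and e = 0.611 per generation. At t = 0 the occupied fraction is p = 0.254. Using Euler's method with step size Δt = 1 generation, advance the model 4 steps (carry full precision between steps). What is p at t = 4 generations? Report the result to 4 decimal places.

Update rule: p ← p + [m·(1−p) − e·p]·Δt with Δt = 1.
  1  |  dp/dt·Δt = +0.354324  |  p_1 = 0.608324
  2  |  dp/dt·Δt = -0.104171  |  p_2 = 0.504153
  3  |  dp/dt·Δt = +0.030626  |  p_3 = 0.534779
  4  |  dp/dt·Δt = -0.009004  |  p_4 = 0.525775

0.5258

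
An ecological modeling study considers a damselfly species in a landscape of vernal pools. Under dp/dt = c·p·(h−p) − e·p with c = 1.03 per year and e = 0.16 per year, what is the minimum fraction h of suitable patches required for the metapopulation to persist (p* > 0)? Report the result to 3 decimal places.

p* = h − e/c is positive only when h > e/c.
h_min = e/c = 0.16/1.03 = 0.1553.

0.155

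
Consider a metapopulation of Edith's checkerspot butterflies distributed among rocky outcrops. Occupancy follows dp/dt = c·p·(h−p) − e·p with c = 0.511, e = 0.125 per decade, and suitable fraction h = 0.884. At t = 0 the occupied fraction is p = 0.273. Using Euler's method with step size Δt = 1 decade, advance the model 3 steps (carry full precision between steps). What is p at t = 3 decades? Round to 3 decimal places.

0.427

Update rule: p ← p + [c·p·(h−p) − e·p]·Δt with Δt = 1.
t = 1: p = 0.27300 + (+0.05111) = 0.32411
t = 2: p = 0.32411 + (+0.05222) = 0.37633
t = 3: p = 0.37633 + (+0.05059) = 0.42691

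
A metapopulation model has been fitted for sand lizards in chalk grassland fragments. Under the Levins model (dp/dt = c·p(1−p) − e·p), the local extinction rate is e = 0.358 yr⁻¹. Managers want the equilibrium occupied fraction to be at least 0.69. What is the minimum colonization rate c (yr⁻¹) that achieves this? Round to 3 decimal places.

1.155

p* = 1 − e/c ≥ 0.69 requires e/c ≤ 0.3100, i.e. c ≥ e/0.3100.
c_min = 0.358/0.3100 = 1.1548.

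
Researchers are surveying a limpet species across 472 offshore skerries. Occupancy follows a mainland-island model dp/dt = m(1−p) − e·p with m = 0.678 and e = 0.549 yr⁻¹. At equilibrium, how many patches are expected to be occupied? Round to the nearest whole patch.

p* = m/(m+e) = 0.678/1.2270 = 0.5526.
Expected occupied patches = N × p* = 472 × 0.5526 = 260.81 ≈ 261.

261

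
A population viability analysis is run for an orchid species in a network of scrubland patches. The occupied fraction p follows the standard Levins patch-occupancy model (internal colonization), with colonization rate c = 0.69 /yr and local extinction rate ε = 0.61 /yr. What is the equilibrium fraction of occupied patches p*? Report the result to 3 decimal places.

0.116

At equilibrium, colonization balances extinction: c·p*·(1−p*) = ε·p*.
So p* = 1 − ε/c = 1 − 0.61/0.69 = 1 − 0.8841 = 0.1159.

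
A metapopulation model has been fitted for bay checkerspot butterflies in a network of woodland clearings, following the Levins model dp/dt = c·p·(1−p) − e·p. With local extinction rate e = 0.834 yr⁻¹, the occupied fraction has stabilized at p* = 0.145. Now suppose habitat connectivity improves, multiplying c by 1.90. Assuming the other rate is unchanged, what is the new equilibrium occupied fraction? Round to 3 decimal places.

0.550

Balance c(1−p*) = e gives c = e/(1 − 0.14500) = 0.834/0.85500 = 0.97544.
New p* = 1 − e/c = 1 − 0.83400/1.85334 = 0.55000.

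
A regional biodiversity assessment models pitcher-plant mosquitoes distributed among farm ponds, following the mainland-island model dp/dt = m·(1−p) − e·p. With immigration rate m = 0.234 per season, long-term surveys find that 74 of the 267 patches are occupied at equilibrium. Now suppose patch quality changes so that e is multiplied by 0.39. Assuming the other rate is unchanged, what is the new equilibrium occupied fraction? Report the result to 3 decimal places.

Observed p* = 74/267 = 0.27715.
Balance m(1−p*) = e·p* gives e = m(1−p*)/p* = 0.234×0.72285/0.27715 = 0.61031.
New p* = m/(m+e) = 0.23400/(0.23400+0.23802) = 0.49574.

0.496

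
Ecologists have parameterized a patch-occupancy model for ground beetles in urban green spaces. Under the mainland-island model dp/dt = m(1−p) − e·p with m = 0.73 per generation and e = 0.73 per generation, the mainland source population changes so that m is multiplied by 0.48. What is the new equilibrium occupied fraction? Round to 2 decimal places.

Before: p* = 0.73/(0.73+0.73) = 0.5000.
After: m = 0.3504, e = 0.73; p* = 0.3504/1.0804 = 0.3243.

0.32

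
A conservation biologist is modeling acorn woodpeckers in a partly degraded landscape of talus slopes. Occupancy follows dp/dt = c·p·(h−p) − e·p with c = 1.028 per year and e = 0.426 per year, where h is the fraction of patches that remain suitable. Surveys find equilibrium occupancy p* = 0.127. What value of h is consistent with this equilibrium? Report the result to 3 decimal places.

0.541

At equilibrium c(h−p*) = e, so h = p* + e/c.
h = 0.127 + 0.426/1.028 = 0.127 + 0.4144 = 0.5414.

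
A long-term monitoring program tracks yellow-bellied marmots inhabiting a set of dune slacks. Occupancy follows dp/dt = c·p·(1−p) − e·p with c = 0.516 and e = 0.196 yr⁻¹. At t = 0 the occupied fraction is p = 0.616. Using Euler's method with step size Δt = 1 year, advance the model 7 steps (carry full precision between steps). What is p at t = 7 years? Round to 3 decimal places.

Update rule: p ← p + [c·p·(1−p) − e·p]·Δt with Δt = 1.
  1  |  dp/dt·Δt = +0.001321  |  p_1 = 0.617321
  2  |  dp/dt·Δt = +0.000903  |  p_2 = 0.618224
  3  |  dp/dt·Δt = +0.000616  |  p_3 = 0.618840
  4  |  dp/dt·Δt = +0.000420  |  p_4 = 0.619260
  5  |  dp/dt·Δt = +0.000286  |  p_5 = 0.619546
  6  |  dp/dt·Δt = +0.000195  |  p_6 = 0.619741
  7  |  dp/dt·Δt = +0.000133  |  p_7 = 0.619873

0.620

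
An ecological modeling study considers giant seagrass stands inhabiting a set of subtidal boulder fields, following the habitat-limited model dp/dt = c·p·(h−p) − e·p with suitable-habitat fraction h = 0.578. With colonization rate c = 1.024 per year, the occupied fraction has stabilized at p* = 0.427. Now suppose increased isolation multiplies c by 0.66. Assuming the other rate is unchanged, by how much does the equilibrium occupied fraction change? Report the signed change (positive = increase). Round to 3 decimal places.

-0.078

Balance c(h−p*) = e gives e = 1.024×(0.578 − 0.42700) = 0.15462.
New p* = 0.578 − e/c = 0.578 − 0.15462/0.67584 = 0.34922.
Δp* = 0.34922 − 0.42700 = -0.07778.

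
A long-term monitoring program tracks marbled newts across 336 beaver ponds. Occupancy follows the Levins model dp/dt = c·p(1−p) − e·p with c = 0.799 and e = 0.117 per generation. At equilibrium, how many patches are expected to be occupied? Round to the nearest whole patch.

p* = 1 − e/c = 1 − 0.117/0.799 = 0.8536.
Expected occupied patches = N × p* = 336 × 0.8536 = 286.80 ≈ 287.

287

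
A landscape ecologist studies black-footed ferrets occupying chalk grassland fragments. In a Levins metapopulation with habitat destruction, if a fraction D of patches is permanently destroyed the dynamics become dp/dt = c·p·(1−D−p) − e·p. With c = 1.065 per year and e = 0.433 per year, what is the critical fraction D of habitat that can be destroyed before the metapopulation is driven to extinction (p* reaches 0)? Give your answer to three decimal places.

The nontrivial equilibrium is p* = (1−D) − e/c; extinction occurs when this hits zero.
So D_crit = 1 − e/c = 1 − 0.433/1.065 = 1 − 0.4066 = 0.5934.
Note this equals the original equilibrium occupancy — the Levins extinction-debt result.

0.593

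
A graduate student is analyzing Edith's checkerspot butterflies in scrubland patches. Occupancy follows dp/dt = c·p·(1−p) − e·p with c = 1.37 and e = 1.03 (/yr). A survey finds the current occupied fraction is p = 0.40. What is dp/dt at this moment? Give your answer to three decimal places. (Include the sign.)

-0.083

Colonization term: c·p·(1−p) = 1.37×0.40×0.6000 = 0.32880.
Extinction term: e·p = 0.41200.
dp/dt = 0.32880 − 0.41200 = -0.08320.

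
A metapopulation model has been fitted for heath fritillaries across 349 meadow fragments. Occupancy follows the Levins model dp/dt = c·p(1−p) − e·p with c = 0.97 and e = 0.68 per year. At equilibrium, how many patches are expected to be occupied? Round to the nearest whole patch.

104

p* = 1 − e/c = 1 − 0.68/0.97 = 0.2990.
Expected occupied patches = N × p* = 349 × 0.2990 = 104.34 ≈ 104.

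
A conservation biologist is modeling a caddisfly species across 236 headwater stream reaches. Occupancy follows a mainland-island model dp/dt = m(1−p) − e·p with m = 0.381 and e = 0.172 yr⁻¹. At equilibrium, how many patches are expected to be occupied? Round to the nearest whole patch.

p* = m/(m+e) = 0.381/0.5530 = 0.6890.
Expected occupied patches = N × p* = 236 × 0.6890 = 162.60 ≈ 163.

163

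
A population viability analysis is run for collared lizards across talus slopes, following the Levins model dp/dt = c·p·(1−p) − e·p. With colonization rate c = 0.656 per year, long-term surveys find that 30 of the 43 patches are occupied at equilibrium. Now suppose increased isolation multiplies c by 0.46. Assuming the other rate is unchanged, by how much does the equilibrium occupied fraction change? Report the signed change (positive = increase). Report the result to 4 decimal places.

-0.3549

Observed p* = 30/43 = 0.69767.
Balance c(1−p*) = e gives e = 0.656×(1 − 0.69767) = 0.19833.
New p* = 1 − e/c = 1 − 0.19833/0.30176 = 0.34276.
Δp* = 0.34276 − 0.69767 = -0.35491.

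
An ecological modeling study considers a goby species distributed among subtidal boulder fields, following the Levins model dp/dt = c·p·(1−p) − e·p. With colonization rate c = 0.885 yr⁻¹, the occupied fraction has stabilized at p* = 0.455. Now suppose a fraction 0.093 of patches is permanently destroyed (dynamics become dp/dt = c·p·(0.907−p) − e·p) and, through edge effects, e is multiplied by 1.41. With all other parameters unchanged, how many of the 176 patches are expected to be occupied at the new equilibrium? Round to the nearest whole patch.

Balance c(1−p*) = e gives e = 0.885×(1 − 0.45500) = 0.48232.
New p* = 0.907 − e/c = 0.907 − 0.68007/0.88500 = 0.13856.
Expected occupied = 176 × 0.13856 = 24.39 ≈ 24.

24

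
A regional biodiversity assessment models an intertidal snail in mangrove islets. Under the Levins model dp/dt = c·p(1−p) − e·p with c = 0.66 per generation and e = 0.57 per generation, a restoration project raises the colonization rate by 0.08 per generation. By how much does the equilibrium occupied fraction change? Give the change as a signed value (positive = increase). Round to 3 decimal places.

Before: p* = 1 − 0.57/0.66 = 0.1364.
After the change, c = 0.74, e = 0.57, so p* = 1 − 0.57/0.74 = 0.2297.
Δp* = 0.2297 − 0.1364 = +0.0934.

0.093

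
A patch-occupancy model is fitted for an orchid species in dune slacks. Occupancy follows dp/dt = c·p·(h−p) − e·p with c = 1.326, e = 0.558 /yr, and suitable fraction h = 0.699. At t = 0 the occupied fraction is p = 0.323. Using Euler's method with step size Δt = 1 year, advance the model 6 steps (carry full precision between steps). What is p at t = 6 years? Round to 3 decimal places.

Update rule: p ← p + [c·p·(h−p) − e·p]·Δt with Δt = 1.
step 1: Δp = -0.01919, p = 0.30381
step 2: Δp = -0.01032, p = 0.29348
step 3: Δp = -0.00595, p = 0.28753
step 4: Δp = -0.00356, p = 0.28397
step 5: Δp = -0.00218, p = 0.28179
step 6: Δp = -0.00135, p = 0.28044

0.280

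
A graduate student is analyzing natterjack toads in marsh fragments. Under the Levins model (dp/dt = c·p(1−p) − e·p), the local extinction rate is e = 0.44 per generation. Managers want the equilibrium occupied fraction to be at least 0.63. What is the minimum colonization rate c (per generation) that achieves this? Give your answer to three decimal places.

p* = 1 − e/c ≥ 0.63 requires e/c ≤ 0.3700, i.e. c ≥ e/0.3700.
c_min = 0.44/0.3700 = 1.1892.

1.189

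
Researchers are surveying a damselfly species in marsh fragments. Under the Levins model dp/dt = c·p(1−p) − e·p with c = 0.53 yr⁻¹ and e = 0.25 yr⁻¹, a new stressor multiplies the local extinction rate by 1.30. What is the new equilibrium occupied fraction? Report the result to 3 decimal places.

Before: p* = 1 − 0.25/0.53 = 0.5283.
After the change, c = 0.53, e = 0.325, so p* = 1 − 0.325/0.53 = 0.3868.

0.387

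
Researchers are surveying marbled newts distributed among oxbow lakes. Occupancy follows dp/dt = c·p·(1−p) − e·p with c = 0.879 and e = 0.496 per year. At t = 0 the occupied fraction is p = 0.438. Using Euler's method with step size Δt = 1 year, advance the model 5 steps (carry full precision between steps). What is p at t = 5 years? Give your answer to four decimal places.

0.4359

Update rule: p ← p + [c·p·(1−p) − e·p]·Δt with Δt = 1.
  1  |  dp/dt·Δt = -0.000877  |  p_1 = 0.437123
  2  |  dp/dt·Δt = -0.000538  |  p_2 = 0.436585
  3  |  dp/dt·Δt = -0.000331  |  p_3 = 0.436254
  4  |  dp/dt·Δt = -0.000204  |  p_4 = 0.436050
  5  |  dp/dt·Δt = -0.000126  |  p_5 = 0.435925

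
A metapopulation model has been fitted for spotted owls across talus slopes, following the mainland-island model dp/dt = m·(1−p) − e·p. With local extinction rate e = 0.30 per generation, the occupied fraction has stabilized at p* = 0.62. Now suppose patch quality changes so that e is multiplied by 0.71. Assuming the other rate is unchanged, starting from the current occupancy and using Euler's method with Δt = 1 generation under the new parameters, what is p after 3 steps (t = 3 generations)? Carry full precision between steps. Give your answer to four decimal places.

0.6948

Balance m(1−p*) = e·p* gives m = e·p*/(1−p*) = 0.30×0.62000/0.38000 = 0.48947.
Starting from p₀ = 0.62000; update p ← p + (dp/dt)·Δt with the new parameters.
  1  |  dp/dt·Δt = +0.053940  |  p_1 = 0.673940
  2  |  dp/dt·Δt = +0.016049  |  p_2 = 0.689989
  3  |  dp/dt·Δt = +0.004775  |  p_3 = 0.694763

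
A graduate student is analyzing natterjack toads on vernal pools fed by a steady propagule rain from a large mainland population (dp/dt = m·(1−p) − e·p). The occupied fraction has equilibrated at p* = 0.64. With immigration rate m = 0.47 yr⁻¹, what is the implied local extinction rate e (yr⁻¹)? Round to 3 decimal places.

At equilibrium m(1−p*) = e·p*, so e = m(1−p*)/p*.
e = 0.47 × 0.3600 / 0.64 = 0.2644.

0.264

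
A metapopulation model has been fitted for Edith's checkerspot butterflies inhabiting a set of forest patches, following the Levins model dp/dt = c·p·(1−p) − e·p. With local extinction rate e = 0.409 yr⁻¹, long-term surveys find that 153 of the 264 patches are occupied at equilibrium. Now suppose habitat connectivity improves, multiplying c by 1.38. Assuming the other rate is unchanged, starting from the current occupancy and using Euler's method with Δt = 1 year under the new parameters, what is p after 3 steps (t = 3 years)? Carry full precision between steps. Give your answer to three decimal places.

0.695

Observed p* = 153/264 = 0.57955.
Balance c(1−p*) = e gives c = e/(1 − 0.57955) = 0.409/0.42045 = 0.97276.
Starting from p₀ = 0.57955; update p ← p + (dp/dt)·Δt with the new parameters.
  1  |  dp/dt·Δt = +0.090073  |  p_1 = 0.669618
  2  |  dp/dt·Δt = +0.023106  |  p_2 = 0.692724
  3  |  dp/dt·Δt = +0.002417  |  p_3 = 0.695141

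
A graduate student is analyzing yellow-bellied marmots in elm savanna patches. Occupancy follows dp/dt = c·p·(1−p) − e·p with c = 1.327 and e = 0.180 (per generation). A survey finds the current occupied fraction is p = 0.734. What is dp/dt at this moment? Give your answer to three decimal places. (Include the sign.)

Colonization term: c·p·(1−p) = 1.327×0.734×0.2660 = 0.25909.
Extinction term: e·p = 0.13212.
dp/dt = 0.25909 − 0.13212 = 0.12697.

0.127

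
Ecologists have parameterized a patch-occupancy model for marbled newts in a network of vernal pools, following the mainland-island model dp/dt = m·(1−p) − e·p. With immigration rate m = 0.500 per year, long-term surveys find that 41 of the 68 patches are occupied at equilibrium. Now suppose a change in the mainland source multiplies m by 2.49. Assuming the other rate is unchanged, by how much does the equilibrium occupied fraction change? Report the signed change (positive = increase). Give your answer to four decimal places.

Observed p* = 41/68 = 0.60294.
Balance m(1−p*) = e·p* gives e = m(1−p*)/p* = 0.500×0.39706/0.60294 = 0.32927.
New p* = m/(m+e) = 1.24500/(1.24500+0.32927) = 0.79084.
Δp* = 0.79084 − 0.60294 = +0.18790.

0.1879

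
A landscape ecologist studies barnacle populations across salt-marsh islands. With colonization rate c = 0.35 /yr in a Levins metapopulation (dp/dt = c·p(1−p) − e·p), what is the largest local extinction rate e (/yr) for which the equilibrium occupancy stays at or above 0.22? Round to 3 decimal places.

0.273

1 − e/c ≥ 0.22 ⇒ e ≤ c(1 − 0.22) = 0.35 × 0.7800.
e_max = 0.2730.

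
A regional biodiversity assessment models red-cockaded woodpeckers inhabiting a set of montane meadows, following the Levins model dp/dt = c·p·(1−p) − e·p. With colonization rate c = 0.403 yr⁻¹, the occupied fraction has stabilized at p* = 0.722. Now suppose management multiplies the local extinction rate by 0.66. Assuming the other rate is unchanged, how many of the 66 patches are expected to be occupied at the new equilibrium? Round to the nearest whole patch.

Balance c(1−p*) = e gives e = 0.403×(1 − 0.72200) = 0.11203.
New p* = 1 − e/c = 1 − 0.07394/0.40300 = 0.81653.
Expected occupied = 66 × 0.81653 = 53.89 ≈ 54.

54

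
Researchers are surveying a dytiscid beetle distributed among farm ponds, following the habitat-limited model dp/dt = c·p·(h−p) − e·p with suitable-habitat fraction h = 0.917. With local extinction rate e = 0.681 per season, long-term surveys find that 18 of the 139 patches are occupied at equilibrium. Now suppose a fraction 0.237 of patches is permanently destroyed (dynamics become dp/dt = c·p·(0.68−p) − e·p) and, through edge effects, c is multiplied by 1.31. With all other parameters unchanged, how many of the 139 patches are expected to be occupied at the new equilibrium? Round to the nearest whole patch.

Observed p* = 18/139 = 0.12950.
Balance c(h−p*) = e gives c = e/(0.917 − 0.12950) = 0.681/0.78750 = 0.86476.
New p* = 0.68 − e/c = 0.68 − 0.68100/1.13284 = 0.07886.
Expected occupied = 139 × 0.07886 = 10.96 ≈ 11.

11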